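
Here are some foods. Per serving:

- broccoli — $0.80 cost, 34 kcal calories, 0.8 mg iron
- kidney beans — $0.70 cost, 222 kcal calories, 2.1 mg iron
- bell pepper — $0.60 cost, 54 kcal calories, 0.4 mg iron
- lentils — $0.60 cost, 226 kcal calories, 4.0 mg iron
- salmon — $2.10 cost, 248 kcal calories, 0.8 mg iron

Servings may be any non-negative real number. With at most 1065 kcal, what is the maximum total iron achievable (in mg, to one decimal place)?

25.1 mg

Iron per kcal: broccoli 0.02353, lentils 0.0177, kidney beans 0.009459, bell pepper 0.007407, salmon 0.003226.
With no serving limits, spend the whole calories allowance on broccoli: 1065 kcal / 34 kcal × 0.8 mg = 25.1 mg.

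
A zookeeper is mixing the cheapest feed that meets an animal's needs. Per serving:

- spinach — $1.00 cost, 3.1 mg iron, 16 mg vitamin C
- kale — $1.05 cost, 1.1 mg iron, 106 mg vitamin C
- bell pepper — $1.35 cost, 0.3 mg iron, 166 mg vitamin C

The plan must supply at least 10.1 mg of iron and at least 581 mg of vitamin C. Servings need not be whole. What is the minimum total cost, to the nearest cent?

$6.92

The cheapest plan sits at a corner of the feasible region — with two constraints it uses at most two foods.
spinach only: max(10.1/3.1, 581/16) = 36.31 servings → $36.31.
kale only: max(10.1/1.1, 581/106) = 9.182 servings → $9.64.
bell pepper only: max(10.1/0.3, 581/166) = 33.67 servings → $45.45.
spinach + kale with both tight: 1.387 servings and 5.272 servings → $6.92.
spinach + bell pepper with both tight: 2.947 servings and 3.216 servings → $7.29.
kale + bell pepper with both targets exact would need a negative amount; discard.
The minimum over all feasible corners is $6.92.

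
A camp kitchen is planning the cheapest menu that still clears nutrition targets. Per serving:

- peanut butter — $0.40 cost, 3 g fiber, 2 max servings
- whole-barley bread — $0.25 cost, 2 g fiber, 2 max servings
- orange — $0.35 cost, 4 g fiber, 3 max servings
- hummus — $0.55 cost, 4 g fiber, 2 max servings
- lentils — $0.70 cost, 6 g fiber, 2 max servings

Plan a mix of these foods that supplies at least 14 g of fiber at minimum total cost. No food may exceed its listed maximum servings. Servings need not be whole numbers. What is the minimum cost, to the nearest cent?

Cost per g of fiber: orange $0.0875, lentils $0.1167, whole-barley bread $0.1250, peanut butter $0.1333, hummus $0.1375.
Take 3 servings of orange: +12.0 g fiber for $1.05 (total $1.05, still need 2.0 g).
Take 0.3333 servings of lentils: +2.0 g fiber for $0.23 (total $1.28, still need 0.0 g).
Filling from the cheapest source first is optimal under one linear minimum: $1.28.

$1.28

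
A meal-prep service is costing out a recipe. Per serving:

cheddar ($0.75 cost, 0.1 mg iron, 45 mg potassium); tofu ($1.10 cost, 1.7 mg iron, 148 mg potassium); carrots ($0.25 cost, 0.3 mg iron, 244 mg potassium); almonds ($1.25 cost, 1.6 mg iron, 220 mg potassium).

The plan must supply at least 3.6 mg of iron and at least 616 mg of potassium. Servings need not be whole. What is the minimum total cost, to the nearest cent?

$2.41

Check every corner: each single food scaled to meet both minima, and each pair solved so both constraints bind.
cheddar only: max(3.6/0.1, 616/45) = 36 servings → $27.00.
tofu only: max(3.6/1.7, 616/148) = 4.162 servings → $4.58.
carrots only: max(3.6/0.3, 616/244) = 12 servings → $3.00.
almonds only: max(3.6/1.6, 616/220) = 2.8 servings → $3.50.
cheddar + tofu with both tight: 8.337 servings and 1.627 servings → $8.04.
cheddar + carrots: the both-tight solution has a negative serving — not a feasible corner.
cheddar + almonds with both tight: 3.872 servings and 2.008 servings → $5.41.
tofu + carrots with both tight: 1.873 servings and 1.389 servings → $2.41.
tofu + almonds: intersection lies outside the first quadrant.
carrots + almonds with both tight: 0.5968 servings and 2.138 servings → $2.82.
So the least-cost plan costs $2.41.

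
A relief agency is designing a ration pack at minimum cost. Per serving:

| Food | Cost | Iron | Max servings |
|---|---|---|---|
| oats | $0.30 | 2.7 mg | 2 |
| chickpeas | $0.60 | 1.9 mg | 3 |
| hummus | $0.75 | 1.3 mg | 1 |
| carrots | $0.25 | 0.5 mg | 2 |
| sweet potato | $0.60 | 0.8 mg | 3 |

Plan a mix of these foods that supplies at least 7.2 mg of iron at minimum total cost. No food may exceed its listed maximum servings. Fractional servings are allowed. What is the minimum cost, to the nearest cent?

$1.17

Cost per mg of iron: oats $0.1111, chickpeas $0.3158, carrots $0.5000, hummus $0.5769, sweet potato $0.7500.
Take 2 servings of oats: +5.4 mg iron for $0.60 (total $0.60, still need 1.8 mg).
Take 0.9474 servings of chickpeas: +1.8 mg iron for $0.57 (total $1.17, still need 0.0 mg).
Filling from the cheapest source first is optimal under one linear minimum: $1.17.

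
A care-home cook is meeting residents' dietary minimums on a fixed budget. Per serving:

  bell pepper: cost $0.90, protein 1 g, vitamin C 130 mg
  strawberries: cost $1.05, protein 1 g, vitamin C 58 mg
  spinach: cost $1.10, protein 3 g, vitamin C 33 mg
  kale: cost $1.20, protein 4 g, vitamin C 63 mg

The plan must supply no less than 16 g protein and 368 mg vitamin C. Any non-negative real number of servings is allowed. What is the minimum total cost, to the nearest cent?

At the optimum either one food covers both requirements or two foods hit both targets exactly; no other combination can be cheaper.
bell pepper only: max(16/1, 368/130) = 16 servings → $14.40.
strawberries only: max(16/1, 368/58) = 16 servings → $16.80.
spinach only: max(16/3, 368/33) = 11.15 servings → $12.27.
kale only: max(16/4, 368/63) = 5.841 servings → $7.01.
bell pepper + strawberries: intersection lies outside the first quadrant.
bell pepper + spinach with both tight: 1.613 servings and 4.796 servings → $6.73.
bell pepper + kale with both tight: 1.015 servings and 3.746 servings → $5.41.
strawberries + spinach with both tight: 4.085 servings and 3.972 servings → $8.66.
strawberries + kale with both tight: 2.746 servings and 3.314 servings → $6.86.
spinach + kale: intersection lies outside the first quadrant.
The minimum over all feasible corners is $5.41.

$5.41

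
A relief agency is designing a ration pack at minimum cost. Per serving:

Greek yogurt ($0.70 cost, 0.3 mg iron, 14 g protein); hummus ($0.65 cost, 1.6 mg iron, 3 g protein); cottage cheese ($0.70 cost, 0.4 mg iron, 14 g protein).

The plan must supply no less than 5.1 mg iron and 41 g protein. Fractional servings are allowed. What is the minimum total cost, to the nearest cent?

Compare the cost at each extreme point of the feasible region.
Greek yogurt only: max(5.1/0.3, 41/14) = 17 servings → $11.90.
hummus only: max(5.1/1.6, 41/3) = 13.67 servings → $8.88.
cottage cheese only: max(5.1/0.4, 41/14) = 12.75 servings → $8.93.
Greek yogurt + hummus with both tight: 2.34 servings and 2.749 servings → $3.42.
Greek yogurt + cottage cheese: the both-tight solution has a negative serving — not a feasible corner.
hummus + cottage cheese with both tight: 2.594 servings and 2.373 servings → $3.35.
Cheapest feasible corner: $3.35.

$3.35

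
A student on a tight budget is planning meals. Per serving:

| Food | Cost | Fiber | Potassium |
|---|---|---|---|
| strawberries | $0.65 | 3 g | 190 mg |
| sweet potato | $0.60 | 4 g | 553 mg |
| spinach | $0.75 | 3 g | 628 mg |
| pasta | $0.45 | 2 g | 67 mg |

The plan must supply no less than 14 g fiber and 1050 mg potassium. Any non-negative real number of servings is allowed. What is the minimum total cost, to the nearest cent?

strawberries only: max(14/3, 1050/190) = 5.526 servings → $3.59.
sweet potato only: max(14/4, 1050/553) = 3.5 servings → $2.10.
spinach only: max(14/3, 1050/628) = 4.667 servings → $3.50.
pasta only: max(14/2, 1050/67) = 15.67 servings → $7.05.
strawberries + sweet potato with both tight: 3.94 servings and 0.5451 servings → $2.89.
strawberries + spinach with both tight: 4.294 servings and 0.3729 servings → $3.07.
strawberries + pasta: intersection lies outside the first quadrant.
sweet potato + spinach: intersection lies outside the first quadrant.
sweet potato + pasta with both tight: 1.387 servings and 4.227 servings → $2.73.
spinach + pasta with both tight: 1.101 servings and 5.348 servings → $3.23.
Cheapest feasible corner: $2.10.

$2.10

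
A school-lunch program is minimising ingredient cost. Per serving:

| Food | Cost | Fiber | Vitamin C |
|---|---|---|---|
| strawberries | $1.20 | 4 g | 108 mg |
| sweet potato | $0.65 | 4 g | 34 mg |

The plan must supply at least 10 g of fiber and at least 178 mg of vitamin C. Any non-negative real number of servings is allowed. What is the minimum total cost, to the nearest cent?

With two linear requirements the optimum uses one or two foods; enumerate the corners.
strawberries only: max(10/4, 178/108) = 2.5 servings → $3.00.
sweet potato only: max(10/4, 178/34) = 5.235 servings → $3.40.
strawberries + sweet potato with both tight: 1.257 servings and 1.243 servings → $2.32.
Cheapest feasible corner: $2.32.

$2.32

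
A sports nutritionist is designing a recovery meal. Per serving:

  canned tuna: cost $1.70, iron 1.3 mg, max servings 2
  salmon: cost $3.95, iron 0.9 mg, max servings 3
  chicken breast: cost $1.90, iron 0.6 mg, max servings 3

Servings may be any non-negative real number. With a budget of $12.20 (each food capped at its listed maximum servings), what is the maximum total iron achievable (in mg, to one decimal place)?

5.1 mg

Iron per dollar: canned tuna 0.7647, chicken breast 0.3158, salmon 0.2278.
Take 2 servings of canned tuna: spends $3.40, +2.6 mg iron (running total 2.6 mg).
Take 3 servings of chicken breast: spends $5.70, +1.8 mg iron (running total 4.4 mg).
Take 0.7848 servings of salmon: spends $3.10, +0.7 mg iron (running total 5.1 mg).
Filling greedily by iron-per-dollar is optimal for one linear limit, giving 5.1 mg.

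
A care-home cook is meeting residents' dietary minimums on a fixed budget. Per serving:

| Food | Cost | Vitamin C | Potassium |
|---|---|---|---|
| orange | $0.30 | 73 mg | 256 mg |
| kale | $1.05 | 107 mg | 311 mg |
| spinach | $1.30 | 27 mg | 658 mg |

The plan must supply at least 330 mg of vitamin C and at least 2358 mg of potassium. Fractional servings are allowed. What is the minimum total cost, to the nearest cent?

A basic optimal solution has at most two foods positive. Try each food alone and each pair with both targets met exactly.
orange only: max(330/73, 2358/256) = 9.211 servings → $2.76.
kale only: max(330/107, 2358/311) = 7.582 servings → $7.96.
spinach only: max(330/27, 2358/658) = 12.22 servings → $15.89.
orange + kale: intersection lies outside the first quadrant.
orange + spinach with both tight: 3.732 servings and 2.132 servings → $3.89.
kale + spinach with both tight: 2.475 servings and 2.414 servings → $5.74.
The minimum over all feasible corners is $2.76.

$2.76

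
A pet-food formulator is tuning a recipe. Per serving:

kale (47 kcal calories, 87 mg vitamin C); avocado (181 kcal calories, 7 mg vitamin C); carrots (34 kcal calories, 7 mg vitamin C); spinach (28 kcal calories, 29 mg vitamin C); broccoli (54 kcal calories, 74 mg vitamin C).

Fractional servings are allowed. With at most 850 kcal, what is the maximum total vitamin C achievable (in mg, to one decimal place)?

1573.4 mg

Vitamin C per kcal: kale 1.851, broccoli 1.37, spinach 1.036, carrots 0.2059, avocado 0.03867.
With no serving limits, spend the whole calories allowance on kale: 850 kcal / 47 kcal × 87 mg = 1573.4 mg.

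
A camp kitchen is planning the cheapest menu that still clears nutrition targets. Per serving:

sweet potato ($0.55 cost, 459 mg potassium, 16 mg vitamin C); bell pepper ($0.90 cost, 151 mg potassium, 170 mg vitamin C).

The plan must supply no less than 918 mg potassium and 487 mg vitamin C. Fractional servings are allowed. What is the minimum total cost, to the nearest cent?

$3.09

Minimising a linear cost over {potassium ≥ 918, vitamin C ≥ 487, servings ≥ 0} — the optimum is at a vertex, using one or two foods.
sweet potato only: max(918/459, 487/16) = 30.44 servings → $16.74.
bell pepper only: max(918/151, 487/170) = 6.079 servings → $5.47.
sweet potato + bell pepper with both tight: 1.091 servings and 2.762 servings → $3.09.
The minimum over all feasible corners is $3.09.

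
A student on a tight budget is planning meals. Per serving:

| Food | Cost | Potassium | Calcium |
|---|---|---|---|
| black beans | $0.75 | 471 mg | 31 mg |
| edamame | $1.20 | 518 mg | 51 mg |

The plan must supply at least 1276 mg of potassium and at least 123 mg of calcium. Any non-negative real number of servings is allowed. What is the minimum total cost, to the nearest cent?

$2.90

This is a tiny linear program; its minimum lies at a vertex of the feasible set. List the vertices and price them.
black beans only: max(1276/471, 123/31) = 3.968 servings → $2.98.
edamame only: max(1276/518, 123/51) = 2.463 servings → $2.96.
black beans + edamame with both tight: 0.171 servings and 2.308 servings → $2.90.
So the least-cost plan costs $2.90.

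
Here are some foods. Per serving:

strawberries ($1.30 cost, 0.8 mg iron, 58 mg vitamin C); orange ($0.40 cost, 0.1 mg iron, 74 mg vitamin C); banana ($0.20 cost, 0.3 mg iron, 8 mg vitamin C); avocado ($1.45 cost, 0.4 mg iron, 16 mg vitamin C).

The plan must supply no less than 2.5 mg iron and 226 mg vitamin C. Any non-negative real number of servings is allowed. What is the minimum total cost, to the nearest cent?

Minimising a linear cost over {iron ≥ 2.5, vitamin C ≥ 226, servings ≥ 0} — the optimum is at a vertex, using one or two foods.
strawberries only: max(2.5/0.8, 226/58) = 3.897 servings → $5.07.
orange only: max(2.5/0.1, 226/74) = 25 servings → $10.00.
banana only: max(2.5/0.3, 226/8) = 28.25 servings → $5.65.
avocado only: max(2.5/0.4, 226/16) = 14.12 servings → $20.48.
strawberries + orange with both tight: 3.041 servings and 0.6704 servings → $4.22.
strawberries + banana: intersection lies outside the first quadrant.
strawberries + avocado with both targets exact would need a negative amount; discard.
orange + banana with both tight: 2.234 servings and 7.589 servings → $2.41.
orange + avocado with both tight: 1.8 servings and 5.8 servings → $9.13.
banana + avocado: the both-tight solution has a negative serving — not a feasible corner.
The minimum over all feasible corners is $2.41.

$2.41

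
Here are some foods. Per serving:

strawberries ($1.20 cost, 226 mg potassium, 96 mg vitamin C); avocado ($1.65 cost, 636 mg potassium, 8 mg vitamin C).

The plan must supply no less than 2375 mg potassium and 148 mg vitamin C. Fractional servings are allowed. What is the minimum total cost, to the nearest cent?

$6.94

The cheapest plan sits at a corner of the feasible region — with two constraints it uses at most two foods.
strawberries only: max(2375/226, 148/96) = 10.51 servings → $12.61.
avocado only: max(2375/636, 148/8) = 18.5 servings → $30.52.
strawberries + avocado with both tight: 1.268 servings and 3.284 servings → $6.94.
So the least-cost plan costs $6.94.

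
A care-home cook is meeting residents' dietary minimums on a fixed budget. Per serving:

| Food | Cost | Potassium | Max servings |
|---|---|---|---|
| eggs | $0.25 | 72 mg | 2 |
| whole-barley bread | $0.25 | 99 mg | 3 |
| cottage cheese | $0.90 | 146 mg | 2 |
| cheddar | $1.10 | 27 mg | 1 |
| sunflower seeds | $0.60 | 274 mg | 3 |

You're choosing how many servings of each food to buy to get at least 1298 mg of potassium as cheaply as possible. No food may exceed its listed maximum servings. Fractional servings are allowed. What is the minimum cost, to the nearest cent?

Cost per mg of potassium: sunflower seeds $0.0022, whole-barley bread $0.0025, eggs $0.0035, cottage cheese $0.0062, cheddar $0.0407.
Take 3 servings of sunflower seeds: +822.0 mg potassium for $1.80 (total $1.80, still need 476.0 mg).
Take 3 servings of whole-barley bread: +297.0 mg potassium for $0.75 (total $2.55, still need 179.0 mg).
Take 2 servings of eggs: +144.0 mg potassium for $0.50 (total $3.05, still need 35.0 mg).
Take 0.2397 servings of cottage cheese: +35.0 mg potassium for $0.22 (total $3.27, still need 0.0 mg).
Greedy by cheapest-per-mg is optimal for a single linear constraint, so the minimum cost is $3.27.

$3.27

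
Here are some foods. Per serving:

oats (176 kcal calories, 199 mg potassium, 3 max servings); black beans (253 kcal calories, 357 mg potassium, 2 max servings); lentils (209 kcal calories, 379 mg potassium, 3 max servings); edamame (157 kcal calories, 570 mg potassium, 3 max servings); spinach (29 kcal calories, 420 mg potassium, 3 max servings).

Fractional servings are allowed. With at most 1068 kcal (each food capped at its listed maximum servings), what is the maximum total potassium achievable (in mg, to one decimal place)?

3894.8 mg

Potassium per kcal: spinach 14.48, edamame 3.631, lentils 1.813, black beans 1.411, oats 1.131.
Take 3 servings of spinach: uses 87 kcal, +1260.0 mg potassium (running total 1260.0 mg).
Take 3 servings of edamame: uses 471 kcal, +1710.0 mg potassium (running total 2970.0 mg).
Take 2.44 servings of lentils: uses 510 kcal, +924.8 mg potassium (running total 3894.8 mg).
Filling greedily by potassium-per-kcal is optimal for one linear limit, giving 3894.8 mg.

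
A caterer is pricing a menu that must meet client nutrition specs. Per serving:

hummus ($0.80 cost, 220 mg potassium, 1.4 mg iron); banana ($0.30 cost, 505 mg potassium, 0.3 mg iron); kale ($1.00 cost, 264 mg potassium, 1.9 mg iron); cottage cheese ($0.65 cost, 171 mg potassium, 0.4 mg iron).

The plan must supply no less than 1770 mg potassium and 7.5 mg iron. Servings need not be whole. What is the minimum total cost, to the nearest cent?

$4.17

A basic optimal solution has at most two foods positive. Try each food alone and each pair with both targets met exactly.
hummus only: max(1770/220, 7.5/1.4) = 8.045 servings → $6.44.
banana only: max(1770/505, 7.5/0.3) = 25 servings → $7.50.
kale only: max(1770/264, 7.5/1.9) = 6.705 servings → $6.70.
cottage cheese only: max(1770/171, 7.5/0.4) = 18.75 servings → $12.19.
hummus + banana with both tight: 5.08 servings and 1.292 servings → $4.45.
hummus + kale: intersection lies outside the first quadrant.
hummus + cottage cheese with both tight: 3.795 servings and 5.469 servings → $6.59.
banana + kale with both tight: 1.571 servings and 3.699 servings → $4.17.
banana + cottage cheese: intersection lies outside the first quadrant.
kale + cottage cheese with both tight: 2.62 servings and 6.306 servings → $6.72.
So the least-cost plan costs $4.17.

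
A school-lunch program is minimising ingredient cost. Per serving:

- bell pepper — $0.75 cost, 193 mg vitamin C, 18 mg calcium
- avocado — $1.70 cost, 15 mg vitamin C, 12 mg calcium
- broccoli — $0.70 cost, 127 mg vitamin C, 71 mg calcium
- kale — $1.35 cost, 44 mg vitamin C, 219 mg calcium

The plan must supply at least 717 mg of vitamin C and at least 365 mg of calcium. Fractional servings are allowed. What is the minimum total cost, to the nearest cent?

$3.83

For a min-cost LP with two ≥-constraints, a basic feasible solution has at most two positive variables.
bell pepper only: max(717/193, 365/18) = 20.28 servings → $15.21.
avocado only: max(717/15, 365/12) = 47.8 servings → $81.26.
broccoli only: max(717/127, 365/71) = 5.646 servings → $3.95.
kale only: max(717/44, 365/219) = 16.3 servings → $22.00.
bell pepper + avocado with both tight: 1.529 servings and 28.12 servings → $48.96.
bell pepper + broccoli with both tight: 0.3987 servings and 5.04 servings → $3.83.
bell pepper + kale with both tight: 3.399 servings and 1.387 servings → $4.42.
avocado + broccoli: the both-tight solution has a negative serving — not a feasible corner.
avocado + kale: intersection lies outside the first quadrant.
broccoli + kale: the both-tight solution has a negative serving — not a feasible corner.
The minimum over all feasible corners is $3.83.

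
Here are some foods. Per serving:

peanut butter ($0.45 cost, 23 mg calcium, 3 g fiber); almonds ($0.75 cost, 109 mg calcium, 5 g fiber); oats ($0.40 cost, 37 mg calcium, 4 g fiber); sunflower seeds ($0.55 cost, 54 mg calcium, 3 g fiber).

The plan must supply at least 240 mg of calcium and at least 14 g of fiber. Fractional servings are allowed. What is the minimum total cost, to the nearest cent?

For a min-cost LP with two ≥-constraints, a basic feasible solution has at most two positive variables.
peanut butter only: max(240/23, 14/3) = 10.43 servings → $4.70.
almonds only: max(240/109, 14/5) = 2.8 servings → $2.10.
oats only: max(240/37, 14/4) = 6.486 servings → $2.59.
sunflower seeds only: max(240/54, 14/3) = 4.667 servings → $2.57.
peanut butter + almonds with both tight: 1.538 servings and 1.877 servings → $2.10.
peanut butter + oats: the both-tight solution has a negative serving — not a feasible corner.
peanut butter + sunflower seeds with both tight: 0.3871 servings and 4.28 servings → $2.53.
almonds + oats with both tight: 1.761 servings and 1.299 servings → $1.84.
almonds + sunflower seeds: intersection lies outside the first quadrant.
oats + sunflower seeds with both tight: 0.3429 servings and 4.21 servings → $2.45.
So the least-cost plan costs $1.84.

$1.84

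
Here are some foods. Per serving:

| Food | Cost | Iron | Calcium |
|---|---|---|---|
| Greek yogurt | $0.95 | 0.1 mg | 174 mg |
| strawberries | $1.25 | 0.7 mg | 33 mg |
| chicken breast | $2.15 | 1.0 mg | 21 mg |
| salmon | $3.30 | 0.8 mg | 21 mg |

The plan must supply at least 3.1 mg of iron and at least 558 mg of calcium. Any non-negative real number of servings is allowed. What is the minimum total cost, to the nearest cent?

Greek yogurt only: max(3.1/0.1, 558/174) = 31 servings → $29.45.
strawberries only: max(3.1/0.7, 558/33) = 16.91 servings → $21.14.
chicken breast only: max(3.1/1.0, 558/21) = 26.57 servings → $57.13.
salmon only: max(3.1/0.8, 558/21) = 26.57 servings → $87.69.
Greek yogurt + strawberries with both tight: 2.433 servings and 4.081 servings → $7.41.
Greek yogurt + chicken breast with both tight: 2.867 servings and 2.813 servings → $8.77.
Greek yogurt + salmon with both tight: 2.781 servings and 3.527 servings → $14.28.
strawberries + chicken breast: intersection lies outside the first quadrant.
strawberries + salmon with both targets exact would need a negative amount; discard.
chicken breast + salmon: intersection lies outside the first quadrant.
So the least-cost plan costs $7.41.

$7.41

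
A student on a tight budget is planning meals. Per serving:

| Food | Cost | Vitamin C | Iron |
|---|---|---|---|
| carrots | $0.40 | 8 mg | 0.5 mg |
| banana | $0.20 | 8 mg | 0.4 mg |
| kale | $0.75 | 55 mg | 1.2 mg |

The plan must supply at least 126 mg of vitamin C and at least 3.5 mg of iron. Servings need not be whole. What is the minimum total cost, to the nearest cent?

$2.02

Compare the cost at each extreme point of the feasible region.
carrots only: max(126/8, 3.5/0.5) = 15.75 servings → $6.30.
banana only: max(126/8, 3.5/0.4) = 15.75 servings → $3.15.
kale only: max(126/55, 3.5/1.2) = 2.917 servings → $2.19.
carrots + banana: the both-tight solution has a negative serving — not a feasible corner.
carrots + kale with both tight: 2.307 servings and 1.955 servings → $2.39.
banana + kale with both tight: 3.331 servings and 1.806 servings → $2.02.
The minimum over all feasible corners is $2.02.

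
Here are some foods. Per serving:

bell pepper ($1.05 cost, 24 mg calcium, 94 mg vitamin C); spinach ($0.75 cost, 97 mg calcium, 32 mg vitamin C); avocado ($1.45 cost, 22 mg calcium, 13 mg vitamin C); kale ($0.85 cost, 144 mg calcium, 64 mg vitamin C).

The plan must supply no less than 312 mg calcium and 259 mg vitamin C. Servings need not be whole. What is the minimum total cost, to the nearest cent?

$3.15

An LP optimum is at a vertex; with two nutrient constraints at most two foods are used. Check each candidate.
bell pepper only: max(312/24, 259/94) = 13 servings → $13.65.
spinach only: max(312/97, 259/32) = 8.094 servings → $6.07.
avocado only: max(312/22, 259/13) = 19.92 servings → $28.89.
kale only: max(312/144, 259/64) = 4.047 servings → $3.44.
bell pepper + spinach with both tight: 1.813 servings and 2.768 servings → $3.98.
bell pepper + avocado with both tight: 0.9351 servings and 13.16 servings → $20.07.
bell pepper + kale with both tight: 1.444 servings and 1.926 servings → $3.15.
spinach + avocado with both targets exact would need a negative amount; discard.
spinach + kale: intersection lies outside the first quadrant.
avocado + kale with both targets exact would need a negative amount; discard.
So the least-cost plan costs $3.15.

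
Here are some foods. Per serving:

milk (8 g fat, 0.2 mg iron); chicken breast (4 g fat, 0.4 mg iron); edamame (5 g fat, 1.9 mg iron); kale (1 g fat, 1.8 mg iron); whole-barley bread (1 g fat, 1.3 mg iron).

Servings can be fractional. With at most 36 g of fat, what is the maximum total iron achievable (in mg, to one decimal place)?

Iron per g fat: kale 1.8, whole-barley bread 1.3, edamame 0.38, chicken breast 0.1, milk 0.025.
With no serving limits, spend the whole fat allowance on kale: 36 g / 1 g × 1.8 mg = 64.8 mg.

64.8 mg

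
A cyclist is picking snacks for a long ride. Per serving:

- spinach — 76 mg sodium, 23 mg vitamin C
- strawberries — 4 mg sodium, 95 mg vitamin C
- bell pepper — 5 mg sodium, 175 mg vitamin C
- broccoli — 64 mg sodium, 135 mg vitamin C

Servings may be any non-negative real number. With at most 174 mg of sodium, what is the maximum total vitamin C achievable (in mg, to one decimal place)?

6090.0 mg

Vitamin C per mg sodium: bell pepper 35, strawberries 23.75, broccoli 2.109, spinach 0.3026.
With no serving limits, spend the whole sodium allowance on bell pepper: 174 mg / 5 mg × 175 mg = 6090.0 mg.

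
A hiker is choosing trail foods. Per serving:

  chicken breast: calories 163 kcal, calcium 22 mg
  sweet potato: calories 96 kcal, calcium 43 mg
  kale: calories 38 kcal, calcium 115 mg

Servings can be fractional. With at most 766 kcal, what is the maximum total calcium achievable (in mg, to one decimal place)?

Calcium per kcal: kale 3.026, sweet potato 0.4479, chicken breast 0.135.
With no serving limits, spend the whole calories allowance on kale: 766 kcal / 38 kcal × 115 mg = 2318.2 mg.

2318.2 mg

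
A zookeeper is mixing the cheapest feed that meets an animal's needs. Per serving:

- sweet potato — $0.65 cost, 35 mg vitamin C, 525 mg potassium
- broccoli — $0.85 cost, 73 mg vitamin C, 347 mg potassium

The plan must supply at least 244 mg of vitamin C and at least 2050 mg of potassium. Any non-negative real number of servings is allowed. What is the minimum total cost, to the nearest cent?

Minimising a linear cost over {vitamin C ≥ 244, potassium ≥ 2050, servings ≥ 0} — the optimum is at a vertex, using one or two foods.
sweet potato only: max(244/35, 2050/525) = 6.971 servings → $4.53.
broccoli only: max(244/73, 2050/347) = 5.908 servings → $5.02.
sweet potato + broccoli with both tight: 2.482 servings and 2.152 servings → $3.44.
So the least-cost plan costs $3.44.

$3.44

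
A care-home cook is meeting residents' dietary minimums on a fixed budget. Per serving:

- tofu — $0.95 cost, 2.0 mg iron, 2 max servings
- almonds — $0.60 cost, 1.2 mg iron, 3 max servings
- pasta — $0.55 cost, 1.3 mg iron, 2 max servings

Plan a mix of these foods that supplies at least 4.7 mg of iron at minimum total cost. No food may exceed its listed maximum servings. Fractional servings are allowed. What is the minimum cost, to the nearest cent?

Cost per mg of iron: pasta $0.4231, tofu $0.4750, almonds $0.5000.
Take 2 servings of pasta: +2.6 mg iron for $1.10 (total $1.10, still need 2.1 mg).
Take 1.05 servings of tofu: +2.1 mg iron for $1.00 (total $2.10, still need 0.0 mg).
Filling from the cheapest source first is optimal under one linear minimum: $2.10.

$2.10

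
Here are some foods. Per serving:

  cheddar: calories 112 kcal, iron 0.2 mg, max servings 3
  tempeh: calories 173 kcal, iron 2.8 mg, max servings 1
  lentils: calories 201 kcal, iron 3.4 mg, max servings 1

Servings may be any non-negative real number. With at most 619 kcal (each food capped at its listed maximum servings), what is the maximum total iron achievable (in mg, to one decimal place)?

6.6 mg

Iron per kcal: lentils 0.01692, tempeh 0.01618, cheddar 0.001786.
Take 1 serving of lentils: uses 201 kcal, +3.4 mg iron (running total 3.4 mg).
Take 1 serving of tempeh: uses 173 kcal, +2.8 mg iron (running total 6.2 mg).
Take 2.188 servings of cheddar: uses 245 kcal, +0.4 mg iron (running total 6.6 mg).
Filling greedily by iron-per-kcal is optimal for one linear limit, giving 6.6 mg.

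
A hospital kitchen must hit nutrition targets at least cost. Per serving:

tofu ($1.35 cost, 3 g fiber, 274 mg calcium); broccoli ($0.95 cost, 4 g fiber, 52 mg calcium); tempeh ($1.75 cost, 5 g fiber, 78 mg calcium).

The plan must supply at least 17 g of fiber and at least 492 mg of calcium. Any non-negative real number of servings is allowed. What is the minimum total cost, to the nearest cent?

$4.77

A basic optimal solution has at most two foods positive. Try each food alone and each pair with both targets met exactly.
tofu only: max(17/3, 492/274) = 5.667 servings → $7.65.
broccoli only: max(17/4, 492/52) = 9.462 servings → $8.99.
tempeh only: max(17/5, 492/78) = 6.308 servings → $11.04.
tofu + broccoli with both tight: 1.153 servings and 3.385 servings → $4.77.
tofu + tempeh with both tight: 0.9982 servings and 2.801 servings → $6.25.
broccoli + tempeh: intersection lies outside the first quadrant.
So the least-cost plan costs $4.77.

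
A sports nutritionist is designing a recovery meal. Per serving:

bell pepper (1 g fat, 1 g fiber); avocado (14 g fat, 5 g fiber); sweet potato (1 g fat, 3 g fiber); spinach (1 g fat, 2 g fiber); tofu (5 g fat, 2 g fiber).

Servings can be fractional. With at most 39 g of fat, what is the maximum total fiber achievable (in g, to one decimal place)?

117.0 g

Fiber per g fat: sweet potato 3, spinach 2, bell pepper 1, tofu 0.4, avocado 0.3571.
With no serving limits, spend the whole fat allowance on sweet potato: 39 g / 1 g × 3 g = 117.0 g.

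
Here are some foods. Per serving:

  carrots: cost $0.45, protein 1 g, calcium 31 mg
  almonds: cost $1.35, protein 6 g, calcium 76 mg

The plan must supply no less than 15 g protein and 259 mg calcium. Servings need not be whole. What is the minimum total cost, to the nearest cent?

Minimising a linear cost over {protein ≥ 15, calcium ≥ 259, servings ≥ 0} — the optimum is at a vertex, using one or two foods.
carrots only: max(15/1, 259/31) = 15 servings → $6.75.
almonds only: max(15/6, 259/76) = 3.408 servings → $4.60.
carrots + almonds with both tight: 3.764 servings and 1.873 servings → $4.22.
The minimum over all feasible corners is $4.22.

$4.22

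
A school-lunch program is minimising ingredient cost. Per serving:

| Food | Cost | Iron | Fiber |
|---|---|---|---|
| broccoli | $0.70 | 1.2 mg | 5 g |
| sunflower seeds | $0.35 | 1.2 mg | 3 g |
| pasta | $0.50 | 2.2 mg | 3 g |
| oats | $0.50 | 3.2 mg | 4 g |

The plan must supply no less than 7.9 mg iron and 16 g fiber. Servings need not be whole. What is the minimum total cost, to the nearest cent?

$1.90

At the optimum either one food covers both requirements or two foods hit both targets exactly; no other combination can be cheaper.
broccoli only: max(7.9/1.2, 16/5) = 6.583 servings → $4.61.
sunflower seeds only: max(7.9/1.2, 16/3) = 6.583 servings → $2.30.
pasta only: max(7.9/2.2, 16/3) = 5.333 servings → $2.67.
oats only: max(7.9/3.2, 16/4) = 4 servings → $2.00.
broccoli + sunflower seeds with both targets exact would need a negative amount; discard.
broccoli + pasta with both tight: 1.554 servings and 2.743 servings → $2.46.
broccoli + oats with both tight: 1.75 servings and 1.812 servings → $2.13.
sunflower seeds + pasta with both tight: 3.833 servings and 1.5 servings → $2.09.
sunflower seeds + oats with both tight: 4.083 servings and 0.9375 servings → $1.90.
pasta + oats: the both-tight solution has a negative serving — not a feasible corner.
So the least-cost plan costs $1.90.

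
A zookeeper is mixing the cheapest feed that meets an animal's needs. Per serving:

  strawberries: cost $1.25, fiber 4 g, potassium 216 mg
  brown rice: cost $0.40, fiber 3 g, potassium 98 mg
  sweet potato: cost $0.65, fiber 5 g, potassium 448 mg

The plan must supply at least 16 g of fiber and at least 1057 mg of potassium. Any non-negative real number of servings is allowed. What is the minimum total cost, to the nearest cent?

An LP optimum is at a vertex; with two nutrient constraints at most two foods are used. Check each candidate.
strawberries only: max(16/4, 1057/216) = 4.894 servings → $6.12.
brown rice only: max(16/3, 1057/98) = 10.79 servings → $4.31.
sweet potato only: max(16/5, 1057/448) = 3.2 servings → $2.08.
strawberries + brown rice: the both-tight solution has a negative serving — not a feasible corner.
strawberries + sweet potato with both tight: 2.645 servings and 1.084 servings → $4.01.
brown rice + sweet potato with both tight: 2.205 servings and 1.877 servings → $2.10.
The minimum over all feasible corners is $2.08.

$2.08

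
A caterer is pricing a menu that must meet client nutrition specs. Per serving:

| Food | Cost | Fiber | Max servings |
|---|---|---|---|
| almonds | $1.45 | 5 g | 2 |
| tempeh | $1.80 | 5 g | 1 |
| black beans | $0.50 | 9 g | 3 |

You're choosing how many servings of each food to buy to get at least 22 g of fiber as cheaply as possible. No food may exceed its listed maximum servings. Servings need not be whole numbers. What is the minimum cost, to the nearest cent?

Cost per g of fiber: black beans $0.0556, almonds $0.2900, tempeh $0.3600.
Take 2.444 servings of black beans: +22.0 g fiber for $1.22 (total $1.22, still need 0.0 g).
Greedy by cheapest-per-g is optimal for a single linear constraint, so the minimum cost is $1.22.

$1.22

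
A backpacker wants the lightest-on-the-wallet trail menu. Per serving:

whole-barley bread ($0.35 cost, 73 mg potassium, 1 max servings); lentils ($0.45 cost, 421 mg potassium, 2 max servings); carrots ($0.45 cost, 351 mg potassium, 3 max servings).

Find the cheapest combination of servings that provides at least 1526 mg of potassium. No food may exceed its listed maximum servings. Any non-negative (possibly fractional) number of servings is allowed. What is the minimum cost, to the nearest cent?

Cost per mg of potassium: lentils $0.0011, carrots $0.0013, whole-barley bread $0.0048.
Take 2 servings of lentils: +842.0 mg potassium for $0.90 (total $0.90, still need 684.0 mg).
Take 1.949 servings of carrots: +684.0 mg potassium for $0.88 (total $1.78, still need 0.0 mg).
Greedy by cheapest-per-mg is optimal for a single linear constraint, so the minimum cost is $1.78.

$1.78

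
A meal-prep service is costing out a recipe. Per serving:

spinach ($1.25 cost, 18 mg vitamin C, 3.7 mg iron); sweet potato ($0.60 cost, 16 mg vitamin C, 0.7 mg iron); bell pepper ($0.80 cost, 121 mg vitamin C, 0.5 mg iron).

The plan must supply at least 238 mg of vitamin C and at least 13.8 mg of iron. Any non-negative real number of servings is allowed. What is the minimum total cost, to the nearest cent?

With two linear requirements the optimum uses one or two foods; enumerate the corners.
spinach only: max(238/18, 13.8/3.7) = 13.22 servings → $16.53.
sweet potato only: max(238/16, 13.8/0.7) = 19.71 servings → $11.83.
bell pepper only: max(238/121, 13.8/0.5) = 27.6 servings → $22.08.
spinach + sweet potato with both tight: 1.163 servings and 13.57 servings → $9.59.
spinach + bell pepper with both tight: 3.535 servings and 1.441 servings → $5.57.
sweet potato + bell pepper: intersection lies outside the first quadrant.
Cheapest feasible corner: $5.57.

$5.57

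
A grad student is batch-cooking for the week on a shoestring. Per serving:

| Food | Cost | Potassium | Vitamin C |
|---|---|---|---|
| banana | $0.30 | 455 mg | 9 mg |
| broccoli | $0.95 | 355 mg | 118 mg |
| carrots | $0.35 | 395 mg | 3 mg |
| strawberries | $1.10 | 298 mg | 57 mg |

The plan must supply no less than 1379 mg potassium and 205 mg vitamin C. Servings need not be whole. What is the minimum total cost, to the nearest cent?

$2.06

At the optimum either one food covers both requirements or two foods hit both targets exactly; no other combination can be cheaper.
banana only: max(1379/455, 205/9) = 22.78 servings → $6.83.
broccoli only: max(1379/355, 205/118) = 3.885 servings → $3.69.
carrots only: max(1379/395, 205/3) = 68.33 servings → $23.92.
strawberries only: max(1379/298, 205/57) = 4.628 servings → $5.09.
banana + broccoli with both tight: 1.781 servings and 1.601 servings → $2.06.
banana + carrots with both targets exact would need a negative amount; discard.
banana + strawberries with both tight: 0.7532 servings and 3.478 servings → $4.05.
broccoli + carrots with both tight: 1.687 servings and 1.975 servings → $2.29.
broccoli + strawberries: intersection lies outside the first quadrant.
carrots + strawberries with both tight: 0.81 servings and 3.554 servings → $4.19.
So the least-cost plan costs $2.06.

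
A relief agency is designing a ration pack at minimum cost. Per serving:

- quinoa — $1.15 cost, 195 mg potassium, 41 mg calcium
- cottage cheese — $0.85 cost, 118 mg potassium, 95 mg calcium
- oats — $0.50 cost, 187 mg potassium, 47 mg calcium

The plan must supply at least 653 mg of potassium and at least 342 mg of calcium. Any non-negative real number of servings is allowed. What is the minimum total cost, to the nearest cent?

$3.20

This is a tiny linear program; its minimum lies at a vertex of the feasible set. List the vertices and price them.
quinoa only: max(653/195, 342/41) = 8.341 servings → $9.59.
cottage cheese only: max(653/118, 342/95) = 5.534 servings → $4.70.
oats only: max(653/187, 342/47) = 7.277 servings → $3.64.
quinoa + cottage cheese with both tight: 1.584 servings and 2.916 servings → $4.30.
quinoa + oats: intersection lies outside the first quadrant.
cottage cheese + oats with both tight: 2.722 servings and 1.774 servings → $3.20.
The minimum over all feasible corners is $3.20.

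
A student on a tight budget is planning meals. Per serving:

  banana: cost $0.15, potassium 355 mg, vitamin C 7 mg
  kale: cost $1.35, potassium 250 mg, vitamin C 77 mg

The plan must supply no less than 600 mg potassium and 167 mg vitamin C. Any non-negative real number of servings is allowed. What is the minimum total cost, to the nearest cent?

$2.93

banana only: max(600/355, 167/7) = 23.86 servings → $3.58.
kale only: max(600/250, 167/77) = 2.4 servings → $3.24.
banana + kale with both tight: 0.1739 servings and 2.153 servings → $2.93.
The minimum over all feasible corners is $2.93.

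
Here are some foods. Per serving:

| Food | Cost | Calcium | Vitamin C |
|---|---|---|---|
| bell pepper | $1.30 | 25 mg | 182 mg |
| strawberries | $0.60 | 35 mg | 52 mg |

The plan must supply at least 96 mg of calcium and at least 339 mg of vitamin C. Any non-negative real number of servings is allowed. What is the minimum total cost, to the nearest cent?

$2.83

Compare the cost at each extreme point of the feasible region.
bell pepper only: max(96/25, 339/182) = 3.84 servings → $4.99.
strawberries only: max(96/35, 339/52) = 6.519 servings → $3.91.
bell pepper + strawberries with both tight: 1.356 servings and 1.775 servings → $2.83.
Cheapest feasible corner: $2.83.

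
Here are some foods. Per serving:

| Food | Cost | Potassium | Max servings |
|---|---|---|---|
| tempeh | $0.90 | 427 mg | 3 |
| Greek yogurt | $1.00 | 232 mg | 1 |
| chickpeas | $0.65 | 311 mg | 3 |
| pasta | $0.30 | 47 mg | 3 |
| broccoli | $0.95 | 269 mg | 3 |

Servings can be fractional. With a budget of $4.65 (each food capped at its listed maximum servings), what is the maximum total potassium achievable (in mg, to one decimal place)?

Potassium per dollar: chickpeas 478.5, tempeh 474.4, broccoli 283.2, Greek yogurt 232, pasta 156.7.
Take 3 servings of chickpeas: spends $1.95, +933.0 mg potassium (running total 933.0 mg).
Take 3 servings of tempeh: spends $2.70, +1281.0 mg potassium (running total 2214.0 mg).
Greedy by best ratio exhausts the cost allowance optimally: 2214.0 mg.

2214.0 mg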